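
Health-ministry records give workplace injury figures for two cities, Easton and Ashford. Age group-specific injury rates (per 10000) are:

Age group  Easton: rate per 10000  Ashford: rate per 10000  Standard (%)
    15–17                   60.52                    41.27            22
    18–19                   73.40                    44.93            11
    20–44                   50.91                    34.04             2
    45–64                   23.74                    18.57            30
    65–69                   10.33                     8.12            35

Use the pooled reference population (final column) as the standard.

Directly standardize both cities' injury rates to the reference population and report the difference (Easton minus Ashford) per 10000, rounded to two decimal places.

Standard weights: 0.22, 0.11, 0.02, 0.30, 0.35.
Easton: 0.2200×60.52 + 0.1100×73.40 + 0.0200×50.91 + 0.3000×23.74 + 0.3500×10.33 = 33.1441 per 10000.
Ashford: 0.2200×41.27 + 0.1100×44.93 + 0.0200×34.04 + 0.3000×18.57 + 0.3500×8.12 = 23.1155 per 10000.
Difference = 33.1441 − 23.1155 = 10.0286.

10.03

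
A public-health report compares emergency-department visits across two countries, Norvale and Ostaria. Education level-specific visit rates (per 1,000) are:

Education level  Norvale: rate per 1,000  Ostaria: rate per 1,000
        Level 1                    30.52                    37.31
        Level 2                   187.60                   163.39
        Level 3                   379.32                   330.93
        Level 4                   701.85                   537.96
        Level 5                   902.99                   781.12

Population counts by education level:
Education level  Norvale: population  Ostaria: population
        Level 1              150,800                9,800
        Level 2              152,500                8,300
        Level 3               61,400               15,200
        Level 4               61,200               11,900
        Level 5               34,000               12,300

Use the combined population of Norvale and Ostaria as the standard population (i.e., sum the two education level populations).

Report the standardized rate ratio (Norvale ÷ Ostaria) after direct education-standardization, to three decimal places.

Combined standard total = 517,400; weights = 0.3104, 0.3108, 0.1480, 0.1413, 0.0895.
Norvale: 0.3104×30.52 + 0.3108×187.60 + 0.1480×379.32 + 0.1413×701.85 + 0.0895×902.99 = 303.8987 per 1,000.
Ostaria: 0.3104×37.31 + 0.3108×163.39 + 0.1480×330.93 + 0.1413×537.96 + 0.0895×781.12 = 257.2576 per 1,000.
Ratio = 303.8987 ÷ 257.2576 = 1.18130.

1.181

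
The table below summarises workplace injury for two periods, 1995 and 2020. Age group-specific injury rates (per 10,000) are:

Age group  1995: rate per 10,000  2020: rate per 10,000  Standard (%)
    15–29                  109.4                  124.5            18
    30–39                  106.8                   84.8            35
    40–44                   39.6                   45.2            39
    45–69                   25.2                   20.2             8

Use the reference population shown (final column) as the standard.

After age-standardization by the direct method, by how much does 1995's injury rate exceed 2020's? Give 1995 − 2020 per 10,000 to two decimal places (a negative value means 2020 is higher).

3.20

Standard weights: 0.18, 0.35, 0.39, 0.08.
1995: 0.1800×109.4 + 0.3500×106.8 + 0.3900×39.6 + 0.0800×25.2 = 74.5320 per 10,000.
2020: 0.1800×124.5 + 0.3500×84.8 + 0.3900×45.2 + 0.0800×20.2 = 71.3340 per 10,000.
Difference = 74.5320 − 71.3340 = 3.1980.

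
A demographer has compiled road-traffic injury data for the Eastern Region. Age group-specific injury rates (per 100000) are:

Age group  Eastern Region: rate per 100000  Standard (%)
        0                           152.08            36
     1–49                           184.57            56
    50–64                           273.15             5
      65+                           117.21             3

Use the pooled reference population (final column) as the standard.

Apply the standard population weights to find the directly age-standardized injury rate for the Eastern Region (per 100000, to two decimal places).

175.28

Standard weights: 0.36, 0.56, 0.05, 0.03.
Standardized rate: 0.3600×152.08 + 0.5600×184.57 + 0.0500×273.15 + 0.0300×117.21 = 175.2818 per 100000.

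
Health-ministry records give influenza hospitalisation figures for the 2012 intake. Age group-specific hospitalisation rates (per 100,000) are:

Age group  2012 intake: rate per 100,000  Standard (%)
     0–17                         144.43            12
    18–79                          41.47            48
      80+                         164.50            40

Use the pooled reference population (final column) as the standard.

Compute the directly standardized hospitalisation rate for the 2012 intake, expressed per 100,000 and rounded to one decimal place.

103.0

Standard weights: 0.12, 0.48, 0.40.
Standardized rate: 0.1200×144.43 + 0.4800×41.47 + 0.4000×164.50 = 103.0372 per 100,000.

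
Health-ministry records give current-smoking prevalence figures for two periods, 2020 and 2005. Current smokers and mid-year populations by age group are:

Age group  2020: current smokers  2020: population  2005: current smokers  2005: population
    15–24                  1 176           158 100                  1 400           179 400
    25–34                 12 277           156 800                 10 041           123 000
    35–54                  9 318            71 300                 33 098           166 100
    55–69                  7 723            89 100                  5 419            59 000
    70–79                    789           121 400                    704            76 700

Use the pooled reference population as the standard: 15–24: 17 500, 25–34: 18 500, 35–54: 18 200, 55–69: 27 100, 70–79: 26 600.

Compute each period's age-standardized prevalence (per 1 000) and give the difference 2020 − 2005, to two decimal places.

Age-specific rates per 1 000 for 2020: 7.438, 78.297, 130.687, 86.678, 6.499.
For 2005: 7.804, 81.634, 199.266, 91.847, 9.179.
Standard total = 107 900; weights = 0.1622, 0.1715, 0.1687, 0.2512, 0.2465.
2020: 0.1622×7.438 + 0.1715×78.297 + 0.1687×130.687 + 0.2512×86.678 + 0.2465×6.499 = 60.0466 per 1 000.
2005: 0.1622×7.804 + 0.1715×81.634 + 0.1687×199.266 + 0.2512×91.847 + 0.2465×9.179 = 74.2043 per 1 000.
Difference = 60.0466 − 74.2043 = -14.1578.

-14.16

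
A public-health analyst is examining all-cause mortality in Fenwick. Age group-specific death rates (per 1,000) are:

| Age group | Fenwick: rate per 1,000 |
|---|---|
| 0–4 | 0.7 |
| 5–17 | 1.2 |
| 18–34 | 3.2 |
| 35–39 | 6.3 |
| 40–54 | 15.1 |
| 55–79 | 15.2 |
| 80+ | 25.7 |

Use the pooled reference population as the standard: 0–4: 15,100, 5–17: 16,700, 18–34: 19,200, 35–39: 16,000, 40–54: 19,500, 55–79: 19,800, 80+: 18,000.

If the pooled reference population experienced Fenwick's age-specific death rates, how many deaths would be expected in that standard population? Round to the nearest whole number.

1251

Expected deaths = Σ (standard pop × age-specific rate ÷ 1,000)
= 15,100×0.7/1,000 + 16,700×1.2/1,000 + 19,200×3.2/1,000 + 16,000×6.3/1,000 + 19,500×15.1/1,000 + 19,800×15.2/1,000 + 18,000×25.7/1,000
= 10.57 + 20.04 + 61.44 + 100.80 + 294.45 + 300.96 + 462.60 = 1250.86.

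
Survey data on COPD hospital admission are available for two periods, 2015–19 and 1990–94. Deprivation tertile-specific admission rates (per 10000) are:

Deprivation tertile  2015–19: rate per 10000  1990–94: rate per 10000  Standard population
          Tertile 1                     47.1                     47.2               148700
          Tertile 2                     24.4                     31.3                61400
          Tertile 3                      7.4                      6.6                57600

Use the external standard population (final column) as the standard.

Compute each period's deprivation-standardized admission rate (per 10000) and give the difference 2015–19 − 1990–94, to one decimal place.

Standard total = 267700; weights = 0.5555, 0.2294, 0.2152.
2015–19: 0.5555×47.1 + 0.2294×24.4 + 0.2152×7.4 = 33.3514 per 10000.
1990–94: 0.5555×47.2 + 0.2294×31.3 + 0.2152×6.6 = 34.8174 per 10000.
Difference = 33.3514 − 34.8174 = -1.4660.

-1.5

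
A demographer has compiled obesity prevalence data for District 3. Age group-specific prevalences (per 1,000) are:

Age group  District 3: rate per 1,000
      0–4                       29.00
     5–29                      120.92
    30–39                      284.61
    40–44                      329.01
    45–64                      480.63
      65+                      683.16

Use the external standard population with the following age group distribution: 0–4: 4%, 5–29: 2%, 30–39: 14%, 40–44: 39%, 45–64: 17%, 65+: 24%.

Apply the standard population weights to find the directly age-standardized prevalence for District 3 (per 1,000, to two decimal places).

417.40

Standard weights: 0.04, 0.02, 0.14, 0.39, 0.17, 0.24.
Standardized rate: 0.0400×29.00 + 0.0200×120.92 + 0.1400×284.61 + 0.3900×329.01 + 0.1700×480.63 + 0.2400×683.16 = 417.4032 per 1,000.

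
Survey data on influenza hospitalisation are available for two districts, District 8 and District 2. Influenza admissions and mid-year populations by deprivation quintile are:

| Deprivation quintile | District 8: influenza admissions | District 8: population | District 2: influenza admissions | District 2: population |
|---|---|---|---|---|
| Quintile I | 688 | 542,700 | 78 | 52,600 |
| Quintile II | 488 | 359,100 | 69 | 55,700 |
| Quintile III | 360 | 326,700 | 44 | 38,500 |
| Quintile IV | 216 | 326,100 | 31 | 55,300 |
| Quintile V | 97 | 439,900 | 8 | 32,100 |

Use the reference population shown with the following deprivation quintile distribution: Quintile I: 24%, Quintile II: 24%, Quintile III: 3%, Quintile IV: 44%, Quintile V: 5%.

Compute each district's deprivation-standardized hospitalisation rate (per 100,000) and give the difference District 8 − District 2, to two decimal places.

1.93

Deprivation-specific rates per 100,000 for District 8: 126.77, 135.90, 110.19, 66.24, 22.05.
For District 2: 148.29, 123.88, 114.29, 56.06, 24.92.
Standard weights: 0.24, 0.24, 0.03, 0.44, 0.05.
District 8: 0.2400×126.77 + 0.2400×135.90 + 0.0300×110.19 + 0.4400×66.24 + 0.0500×22.05 = 96.5933 per 100,000.
District 2: 0.2400×148.29 + 0.2400×123.88 + 0.0300×114.29 + 0.4400×56.06 + 0.0500×24.92 = 94.6602 per 100,000.
Difference = 96.5933 − 94.6602 = 1.9331.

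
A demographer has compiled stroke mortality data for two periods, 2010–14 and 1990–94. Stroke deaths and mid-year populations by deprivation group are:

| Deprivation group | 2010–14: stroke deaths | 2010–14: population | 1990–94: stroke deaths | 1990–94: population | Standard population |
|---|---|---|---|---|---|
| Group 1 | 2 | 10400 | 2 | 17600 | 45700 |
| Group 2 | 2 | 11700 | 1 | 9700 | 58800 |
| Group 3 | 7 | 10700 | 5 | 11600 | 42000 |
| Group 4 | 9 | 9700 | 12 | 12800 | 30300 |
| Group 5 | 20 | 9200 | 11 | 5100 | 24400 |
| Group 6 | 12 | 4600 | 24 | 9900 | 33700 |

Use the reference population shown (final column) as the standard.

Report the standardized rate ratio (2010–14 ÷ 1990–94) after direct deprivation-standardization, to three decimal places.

Deprivation-specific rates per 100000 for 2010–14: 19.23, 17.09, 65.42, 92.78, 217.39, 260.87.
For 1990–94: 11.36, 10.31, 43.10, 93.75, 215.69, 242.42.
Standard total = 234900; weights = 0.1946, 0.2503, 0.1788, 0.1290, 0.1039, 0.1435.
2010–14: 0.1946×19.23 + 0.2503×17.09 + 0.1788×65.42 + 0.1290×92.78 + 0.1039×217.39 + 0.1435×260.87 = 91.6928 per 100000.
1990–94: 0.1946×11.36 + 0.2503×10.31 + 0.1788×43.10 + 0.1290×93.75 + 0.1039×215.69 + 0.1435×242.42 = 81.7749 per 100000.
Ratio = 91.6928 ÷ 81.7749 = 1.12128.

1.121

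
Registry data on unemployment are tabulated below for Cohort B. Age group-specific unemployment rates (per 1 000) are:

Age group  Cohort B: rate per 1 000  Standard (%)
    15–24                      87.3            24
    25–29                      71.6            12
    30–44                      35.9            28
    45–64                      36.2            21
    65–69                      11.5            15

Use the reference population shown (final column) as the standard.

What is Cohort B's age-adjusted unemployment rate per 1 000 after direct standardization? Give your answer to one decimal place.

48.9

Standard weights: 0.24, 0.12, 0.28, 0.21, 0.15.
Standardized rate: 0.2400×87.3 + 0.1200×71.6 + 0.2800×35.9 + 0.2100×36.2 + 0.1500×11.5 = 48.9230 per 1 000.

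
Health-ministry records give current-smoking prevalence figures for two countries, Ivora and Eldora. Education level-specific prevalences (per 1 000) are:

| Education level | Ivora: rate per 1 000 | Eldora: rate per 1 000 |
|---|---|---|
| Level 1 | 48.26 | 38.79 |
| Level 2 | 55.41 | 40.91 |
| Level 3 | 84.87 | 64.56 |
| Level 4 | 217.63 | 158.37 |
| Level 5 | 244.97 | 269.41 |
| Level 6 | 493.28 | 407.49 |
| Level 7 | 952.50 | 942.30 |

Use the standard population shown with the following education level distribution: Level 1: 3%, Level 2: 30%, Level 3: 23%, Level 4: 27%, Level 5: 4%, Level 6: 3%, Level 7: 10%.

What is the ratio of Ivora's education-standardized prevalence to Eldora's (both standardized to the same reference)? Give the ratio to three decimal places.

Standard weights: 0.03, 0.30, 0.23, 0.27, 0.04, 0.03, 0.10.
Ivora: 0.0300×48.26 + 0.3000×55.41 + 0.2300×84.87 + 0.2700×217.63 + 0.0400×244.97 + 0.0300×493.28 + 0.1000×952.50 = 216.1982 per 1 000.
Eldora: 0.0300×38.79 + 0.3000×40.91 + 0.2300×64.56 + 0.2700×158.37 + 0.0400×269.41 + 0.0300×407.49 + 0.1000×942.30 = 188.2765 per 1 000.
Ratio = 216.1982 ÷ 188.2765 = 1.14830.

1.148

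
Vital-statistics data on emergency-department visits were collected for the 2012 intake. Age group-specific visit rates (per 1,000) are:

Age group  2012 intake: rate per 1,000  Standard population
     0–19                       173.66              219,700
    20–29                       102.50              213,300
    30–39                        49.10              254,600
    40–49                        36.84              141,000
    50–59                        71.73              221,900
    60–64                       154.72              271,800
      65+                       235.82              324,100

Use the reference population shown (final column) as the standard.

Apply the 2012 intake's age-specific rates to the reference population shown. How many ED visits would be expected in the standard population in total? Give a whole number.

Expected ED visits = Σ (standard pop × age-specific rate ÷ 1,000)
= 219,700×173.66/1,000 + 213,300×102.50/1,000 + 254,600×49.10/1,000 + 141,000×36.84/1,000 + 221,900×71.73/1,000 + 271,800×154.72/1,000 + 324,100×235.82/1,000
= 38153.10 + 21863.25 + 12500.86 + 5194.44 + 15916.89 + 42052.90 + 76429.26 = 212110.70.

212111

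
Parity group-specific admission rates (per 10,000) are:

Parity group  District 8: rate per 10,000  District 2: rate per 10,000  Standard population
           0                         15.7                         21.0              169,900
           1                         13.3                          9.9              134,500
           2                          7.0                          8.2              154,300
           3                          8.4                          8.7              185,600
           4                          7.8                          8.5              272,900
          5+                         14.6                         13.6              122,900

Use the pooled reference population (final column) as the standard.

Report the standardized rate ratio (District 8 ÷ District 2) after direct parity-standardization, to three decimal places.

0.936

Standard total = 1,040,100; weights = 0.1633, 0.1293, 0.1484, 0.1784, 0.2624, 0.1182.
District 8: 0.1633×15.7 + 0.1293×13.3 + 0.1484×7.0 + 0.1784×8.4 + 0.2624×7.8 + 0.1182×14.6 = 10.5936 per 10,000.
District 2: 0.1633×21.0 + 0.1293×9.9 + 0.1484×8.2 + 0.1784×8.7 + 0.2624×8.5 + 0.1182×13.6 = 11.3167 per 10,000.
Ratio = 10.5936 ÷ 11.3167 = 0.93610.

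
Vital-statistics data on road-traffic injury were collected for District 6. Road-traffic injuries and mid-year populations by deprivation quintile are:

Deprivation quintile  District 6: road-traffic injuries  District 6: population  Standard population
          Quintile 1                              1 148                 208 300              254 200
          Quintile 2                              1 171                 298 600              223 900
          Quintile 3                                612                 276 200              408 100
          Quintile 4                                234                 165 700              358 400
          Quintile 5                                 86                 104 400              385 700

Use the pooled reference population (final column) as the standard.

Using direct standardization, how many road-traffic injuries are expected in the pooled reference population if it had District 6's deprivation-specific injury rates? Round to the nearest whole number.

4007

Deprivation-specific rates per 100 000 for District 6: 551.13, 392.16, 221.58, 141.22, 82.38.
Expected road-traffic injuries = Σ (standard pop × deprivation-specific rate ÷ 100 000)
= 254 200×551.13/100 000 + 223 900×392.16/100 000 + 408 100×221.58/100 000 + 358 400×141.22/100 000 + 385 700×82.38/100 000
= 1400.97 + 878.05 + 904.26 + 506.13 + 317.72 = 4007.14.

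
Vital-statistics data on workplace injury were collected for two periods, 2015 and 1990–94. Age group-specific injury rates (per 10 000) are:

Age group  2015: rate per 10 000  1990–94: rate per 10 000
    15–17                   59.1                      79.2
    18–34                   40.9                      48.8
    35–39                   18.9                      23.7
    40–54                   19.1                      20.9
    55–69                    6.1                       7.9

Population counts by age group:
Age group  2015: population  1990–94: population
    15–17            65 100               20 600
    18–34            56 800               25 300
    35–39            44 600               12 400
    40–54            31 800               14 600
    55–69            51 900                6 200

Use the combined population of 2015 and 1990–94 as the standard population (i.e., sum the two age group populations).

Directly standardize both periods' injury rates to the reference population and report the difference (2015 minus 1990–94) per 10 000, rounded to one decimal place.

-8.6

Combined standard total = 329 300; weights = 0.2602, 0.2493, 0.1731, 0.1409, 0.1764.
2015: 0.2602×59.1 + 0.2493×40.9 + 0.1731×18.9 + 0.1409×19.1 + 0.1764×6.1 = 32.6168 per 10 000.
1990–94: 0.2602×79.2 + 0.2493×48.8 + 0.1731×23.7 + 0.1409×20.9 + 0.1764×7.9 = 41.2195 per 10 000.
Difference = 32.6168 − 41.2195 = -8.6027.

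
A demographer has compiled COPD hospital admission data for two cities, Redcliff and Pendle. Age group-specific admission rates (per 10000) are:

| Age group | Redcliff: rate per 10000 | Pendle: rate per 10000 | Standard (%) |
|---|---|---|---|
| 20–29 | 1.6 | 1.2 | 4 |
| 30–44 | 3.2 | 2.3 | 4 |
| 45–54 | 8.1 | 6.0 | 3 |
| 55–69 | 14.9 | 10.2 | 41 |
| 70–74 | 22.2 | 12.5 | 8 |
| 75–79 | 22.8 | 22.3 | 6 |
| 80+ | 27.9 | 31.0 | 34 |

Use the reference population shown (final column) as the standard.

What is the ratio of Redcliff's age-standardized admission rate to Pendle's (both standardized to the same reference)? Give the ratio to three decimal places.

Standard weights: 0.04, 0.04, 0.03, 0.41, 0.08, 0.06, 0.34.
Redcliff: 0.0400×1.6 + 0.0400×3.2 + 0.0300×8.1 + 0.4100×14.9 + 0.0800×22.2 + 0.0600×22.8 + 0.3400×27.9 = 19.1740 per 10000.
Pendle: 0.0400×1.2 + 0.0400×2.3 + 0.0300×6.0 + 0.4100×10.2 + 0.0800×12.5 + 0.0600×22.3 + 0.3400×31.0 = 17.3800 per 10000.
Ratio = 19.1740 ÷ 17.3800 = 1.10322.

1.103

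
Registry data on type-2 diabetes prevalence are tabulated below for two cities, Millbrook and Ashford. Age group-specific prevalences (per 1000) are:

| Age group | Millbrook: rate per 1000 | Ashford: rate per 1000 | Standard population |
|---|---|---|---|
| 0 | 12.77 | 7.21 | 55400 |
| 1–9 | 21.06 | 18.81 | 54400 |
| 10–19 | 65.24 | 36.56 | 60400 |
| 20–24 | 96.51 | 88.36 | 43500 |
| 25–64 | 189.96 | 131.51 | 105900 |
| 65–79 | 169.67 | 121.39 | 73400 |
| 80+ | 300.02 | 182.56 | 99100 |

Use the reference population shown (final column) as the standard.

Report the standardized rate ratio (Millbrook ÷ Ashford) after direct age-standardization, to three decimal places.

1.494

Standard total = 492100; weights = 0.1126, 0.1105, 0.1227, 0.0884, 0.2152, 0.1492, 0.2014.
Millbrook: 0.1126×12.77 + 0.1105×21.06 + 0.1227×65.24 + 0.0884×96.51 + 0.2152×189.96 + 0.1492×169.67 + 0.2014×300.02 = 146.9098 per 1000.
Ashford: 0.1126×7.21 + 0.1105×18.81 + 0.1227×36.56 + 0.0884×88.36 + 0.2152×131.51 + 0.1492×121.39 + 0.2014×182.56 = 98.3605 per 1000.
Ratio = 146.9098 ÷ 98.3605 = 1.49359.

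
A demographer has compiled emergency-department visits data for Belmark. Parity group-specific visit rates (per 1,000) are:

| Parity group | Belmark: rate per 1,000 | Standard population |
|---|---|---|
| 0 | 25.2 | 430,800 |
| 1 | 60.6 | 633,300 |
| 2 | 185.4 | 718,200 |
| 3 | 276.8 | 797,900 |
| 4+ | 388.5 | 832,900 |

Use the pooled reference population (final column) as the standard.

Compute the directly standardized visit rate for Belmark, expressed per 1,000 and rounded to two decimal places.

Standard total = 3,413,100; weights = 0.1262, 0.1855, 0.2104, 0.2338, 0.2440.
Standardized rate: 0.1262×25.2 + 0.1855×60.6 + 0.2104×185.4 + 0.2338×276.8 + 0.2440×388.5 = 212.9527 per 1,000.

212.95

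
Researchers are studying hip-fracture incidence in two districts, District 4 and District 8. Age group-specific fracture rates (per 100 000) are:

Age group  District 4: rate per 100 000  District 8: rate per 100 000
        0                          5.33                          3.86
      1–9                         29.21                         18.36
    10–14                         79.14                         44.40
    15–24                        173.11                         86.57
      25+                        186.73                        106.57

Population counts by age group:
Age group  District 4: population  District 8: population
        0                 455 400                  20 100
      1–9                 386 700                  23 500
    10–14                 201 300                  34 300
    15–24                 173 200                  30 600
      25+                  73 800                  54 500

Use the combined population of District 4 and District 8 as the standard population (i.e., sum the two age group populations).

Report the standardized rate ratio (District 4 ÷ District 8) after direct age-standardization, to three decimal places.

1.807

Combined standard total = 1 453 400; weights = 0.3272, 0.2822, 0.1621, 0.1402, 0.0883.
District 4: 0.3272×5.33 + 0.2822×29.21 + 0.1621×79.14 + 0.1402×173.11 + 0.0883×186.73 = 63.5744 per 100 000.
District 8: 0.3272×3.86 + 0.2822×18.36 + 0.1621×44.40 + 0.1402×86.57 + 0.0883×106.57 = 35.1887 per 100 000.
Ratio = 63.5744 ÷ 35.1887 = 1.80667.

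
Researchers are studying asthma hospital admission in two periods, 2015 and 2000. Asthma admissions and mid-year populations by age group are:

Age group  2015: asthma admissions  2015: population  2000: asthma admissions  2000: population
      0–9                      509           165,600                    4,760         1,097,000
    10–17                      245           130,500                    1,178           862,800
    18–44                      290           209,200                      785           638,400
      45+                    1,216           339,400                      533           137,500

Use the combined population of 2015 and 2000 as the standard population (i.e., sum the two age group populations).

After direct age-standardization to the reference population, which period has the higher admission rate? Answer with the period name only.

Age-specific rates per 10,000 for 2015: 30.74, 18.77, 13.86, 35.83.
For 2000: 43.39, 13.65, 12.30, 38.76.
Combined standard total = 3,580,400; weights = 0.3526, 0.2774, 0.2367, 0.1332.
2015: 0.3526×30.74 + 0.2774×18.77 + 0.2367×13.86 + 0.1332×35.83 = 24.1013 per 10,000.
2000: 0.3526×43.39 + 0.2774×13.65 + 0.2367×12.30 + 0.1332×38.76 = 27.1635 per 10,000.
The crude rates (26.76 vs 26.52) would put 2015 higher, but that reflects its age composition; once standardized to a common age structure, 2000 has the higher underlying rate.

2000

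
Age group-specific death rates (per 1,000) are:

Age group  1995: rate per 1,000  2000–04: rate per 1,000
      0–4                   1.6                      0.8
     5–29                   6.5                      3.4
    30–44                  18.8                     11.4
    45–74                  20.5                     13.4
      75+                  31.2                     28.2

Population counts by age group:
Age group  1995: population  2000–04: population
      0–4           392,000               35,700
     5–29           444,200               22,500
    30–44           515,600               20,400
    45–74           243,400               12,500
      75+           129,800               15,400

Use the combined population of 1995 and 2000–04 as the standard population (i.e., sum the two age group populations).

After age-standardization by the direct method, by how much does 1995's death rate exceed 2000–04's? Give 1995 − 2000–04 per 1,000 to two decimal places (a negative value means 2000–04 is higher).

4.37

Combined standard total = 1,831,500; weights = 0.2335, 0.2548, 0.2927, 0.1397, 0.0793.
1995: 0.2335×1.6 + 0.2548×6.5 + 0.2927×18.8 + 0.1397×20.5 + 0.0793×31.2 = 12.8697 per 1,000.
2000–04: 0.2335×0.8 + 0.2548×3.4 + 0.2927×11.4 + 0.1397×13.4 + 0.0793×28.2 = 8.4974 per 1,000.
Difference = 12.8697 − 8.4974 = 4.3723.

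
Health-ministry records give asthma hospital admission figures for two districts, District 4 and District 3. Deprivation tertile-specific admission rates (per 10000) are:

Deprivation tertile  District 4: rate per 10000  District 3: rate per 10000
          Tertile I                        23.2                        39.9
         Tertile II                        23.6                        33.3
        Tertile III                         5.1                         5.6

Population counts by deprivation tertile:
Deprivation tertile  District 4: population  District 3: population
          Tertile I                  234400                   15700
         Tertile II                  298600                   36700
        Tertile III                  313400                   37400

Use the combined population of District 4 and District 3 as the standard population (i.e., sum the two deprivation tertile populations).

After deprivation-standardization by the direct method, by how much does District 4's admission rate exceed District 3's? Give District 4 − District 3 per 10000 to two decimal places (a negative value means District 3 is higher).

Combined standard total = 936200; weights = 0.2671, 0.3581, 0.3747.
District 4: 0.2671×23.2 + 0.3581×23.6 + 0.3747×5.1 = 16.5611 per 10000.
District 3: 0.2671×39.9 + 0.3581×33.3 + 0.3747×5.6 = 24.6838 per 10000.
Difference = 16.5611 − 24.6838 = -8.1227.

-8.12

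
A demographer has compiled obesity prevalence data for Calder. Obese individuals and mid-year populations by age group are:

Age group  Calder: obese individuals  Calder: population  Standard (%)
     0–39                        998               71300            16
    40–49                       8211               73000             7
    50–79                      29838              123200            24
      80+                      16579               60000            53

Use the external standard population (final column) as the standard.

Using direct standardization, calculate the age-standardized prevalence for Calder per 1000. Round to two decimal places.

214.69

Age-specific rates per 1000 for Calder: 13.997, 112.479, 242.192, 276.317.
Standard weights: 0.16, 0.07, 0.24, 0.53.
Standardized rate: 0.1600×13.997 + 0.0700×112.479 + 0.2400×242.192 + 0.5300×276.317 = 214.6869 per 1000.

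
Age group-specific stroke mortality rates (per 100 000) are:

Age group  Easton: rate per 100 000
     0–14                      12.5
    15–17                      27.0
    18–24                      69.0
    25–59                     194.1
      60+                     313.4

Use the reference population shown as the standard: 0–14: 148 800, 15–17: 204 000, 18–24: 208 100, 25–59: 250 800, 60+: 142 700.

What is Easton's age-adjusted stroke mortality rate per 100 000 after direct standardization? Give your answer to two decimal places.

120.63

Standard total = 954 400; weights = 0.1559, 0.2137, 0.2180, 0.2628, 0.1495.
Standardized rate: 0.1559×12.5 + 0.2137×27.0 + 0.2180×69.0 + 0.2628×194.1 + 0.1495×313.4 = 120.6301 per 100 000.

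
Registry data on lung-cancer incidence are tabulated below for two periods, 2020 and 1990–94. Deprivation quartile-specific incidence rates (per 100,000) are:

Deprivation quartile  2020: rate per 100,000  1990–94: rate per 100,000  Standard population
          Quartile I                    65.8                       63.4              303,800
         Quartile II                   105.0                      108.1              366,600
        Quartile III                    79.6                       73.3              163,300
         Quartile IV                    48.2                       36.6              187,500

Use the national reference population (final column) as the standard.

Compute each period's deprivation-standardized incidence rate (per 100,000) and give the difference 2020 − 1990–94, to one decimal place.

Standard total = 1,021,200; weights = 0.2975, 0.3590, 0.1599, 0.1836.
2020: 0.2975×65.8 + 0.3590×105.0 + 0.1599×79.6 + 0.1836×48.2 = 78.8476 per 100,000.
1990–94: 0.2975×63.4 + 0.3590×108.1 + 0.1599×73.3 + 0.1836×36.6 = 76.1093 per 100,000.
Difference = 78.8476 − 76.1093 = 2.7384.

2.7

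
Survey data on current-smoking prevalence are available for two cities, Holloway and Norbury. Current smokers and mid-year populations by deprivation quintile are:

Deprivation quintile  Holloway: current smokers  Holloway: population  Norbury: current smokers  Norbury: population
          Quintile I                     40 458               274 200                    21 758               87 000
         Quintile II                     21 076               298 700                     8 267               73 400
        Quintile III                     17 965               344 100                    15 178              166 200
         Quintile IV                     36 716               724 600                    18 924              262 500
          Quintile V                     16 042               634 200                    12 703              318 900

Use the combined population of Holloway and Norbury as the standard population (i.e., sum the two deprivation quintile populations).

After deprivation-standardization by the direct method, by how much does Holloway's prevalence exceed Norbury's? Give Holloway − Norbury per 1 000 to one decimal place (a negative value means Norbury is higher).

Deprivation-specific rates per 1 000 for Holloway: 147.549, 70.559, 52.209, 50.671, 25.295.
For Norbury: 250.092, 112.629, 91.324, 72.091, 39.834.
Combined standard total = 3 183 800; weights = 0.1134, 0.1169, 0.1603, 0.3100, 0.2994.
Holloway: 0.1134×147.549 + 0.1169×70.559 + 0.1603×52.209 + 0.3100×50.671 + 0.2994×25.295 = 56.6359 per 1 000.
Norbury: 0.1134×250.092 + 0.1169×112.629 + 0.1603×91.324 + 0.3100×72.091 + 0.2994×39.834 = 90.4492 per 1 000.
Difference = 56.6359 − 90.4492 = -33.8133.

-33.8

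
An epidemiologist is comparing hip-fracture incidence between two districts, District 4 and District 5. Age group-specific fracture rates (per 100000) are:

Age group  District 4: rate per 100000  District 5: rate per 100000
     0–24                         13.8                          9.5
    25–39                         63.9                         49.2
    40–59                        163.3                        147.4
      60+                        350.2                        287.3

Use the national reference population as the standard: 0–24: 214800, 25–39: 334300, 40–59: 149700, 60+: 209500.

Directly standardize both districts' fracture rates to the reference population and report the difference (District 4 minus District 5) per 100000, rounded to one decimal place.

23.6

Standard total = 908300; weights = 0.2365, 0.3681, 0.1648, 0.2307.
District 4: 0.2365×13.8 + 0.3681×63.9 + 0.1648×163.3 + 0.2307×350.2 = 134.4698 per 100000.
District 5: 0.2365×9.5 + 0.3681×49.2 + 0.1648×147.4 + 0.2307×287.3 = 110.9141 per 100000.
Difference = 134.4698 − 110.9141 = 23.5557.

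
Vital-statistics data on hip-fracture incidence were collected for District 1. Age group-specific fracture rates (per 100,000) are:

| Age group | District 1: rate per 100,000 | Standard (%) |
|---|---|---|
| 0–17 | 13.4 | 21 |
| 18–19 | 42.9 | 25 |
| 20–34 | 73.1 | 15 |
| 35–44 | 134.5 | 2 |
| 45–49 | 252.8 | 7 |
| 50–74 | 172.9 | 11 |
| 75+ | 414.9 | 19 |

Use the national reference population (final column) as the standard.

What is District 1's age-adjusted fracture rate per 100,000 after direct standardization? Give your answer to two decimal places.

Standard weights: 0.21, 0.25, 0.15, 0.02, 0.07, 0.11, 0.19.
Standardized rate: 0.2100×13.4 + 0.2500×42.9 + 0.1500×73.1 + 0.0200×134.5 + 0.0700×252.8 + 0.1100×172.9 + 0.1900×414.9 = 142.7400 per 100,000.

142.74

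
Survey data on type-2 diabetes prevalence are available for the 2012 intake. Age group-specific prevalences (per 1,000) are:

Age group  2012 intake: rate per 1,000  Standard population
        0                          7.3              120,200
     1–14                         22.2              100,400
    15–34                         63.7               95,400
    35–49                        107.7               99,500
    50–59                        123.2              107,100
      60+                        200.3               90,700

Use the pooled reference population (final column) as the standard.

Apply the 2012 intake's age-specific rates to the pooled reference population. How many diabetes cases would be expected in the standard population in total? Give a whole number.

Expected diabetes cases = Σ (standard pop × age-specific rate ÷ 1,000)
= 120,200×7.3/1,000 + 100,400×22.2/1,000 + 95,400×63.7/1,000 + 99,500×107.7/1,000 + 107,100×123.2/1,000 + 90,700×200.3/1,000
= 877.46 + 2228.88 + 6076.98 + 10716.15 + 13194.72 + 18167.21 = 51261.40.

51261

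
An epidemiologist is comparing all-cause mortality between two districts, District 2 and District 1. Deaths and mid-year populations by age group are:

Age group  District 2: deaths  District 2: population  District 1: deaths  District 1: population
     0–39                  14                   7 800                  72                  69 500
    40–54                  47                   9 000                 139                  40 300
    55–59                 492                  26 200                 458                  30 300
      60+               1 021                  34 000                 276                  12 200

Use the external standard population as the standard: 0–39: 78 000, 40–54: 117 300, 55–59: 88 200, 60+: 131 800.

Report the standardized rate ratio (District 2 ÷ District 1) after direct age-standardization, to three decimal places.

Age-specific rates per 100 000 for District 2: 179.49, 522.22, 1877.86, 3002.94.
For District 1: 103.60, 344.91, 1511.55, 2262.30.
Standard total = 415 300; weights = 0.1878, 0.2824, 0.2124, 0.3174.
District 2: 0.1878×179.49 + 0.2824×522.22 + 0.2124×1877.86 + 0.3174×3002.94 = 1533.0407 per 100 000.
District 1: 0.1878×103.60 + 0.2824×344.91 + 0.2124×1511.55 + 0.3174×2262.30 = 1155.8589 per 100 000.
Ratio = 1533.0407 ÷ 1155.8589 = 1.32632.

1.326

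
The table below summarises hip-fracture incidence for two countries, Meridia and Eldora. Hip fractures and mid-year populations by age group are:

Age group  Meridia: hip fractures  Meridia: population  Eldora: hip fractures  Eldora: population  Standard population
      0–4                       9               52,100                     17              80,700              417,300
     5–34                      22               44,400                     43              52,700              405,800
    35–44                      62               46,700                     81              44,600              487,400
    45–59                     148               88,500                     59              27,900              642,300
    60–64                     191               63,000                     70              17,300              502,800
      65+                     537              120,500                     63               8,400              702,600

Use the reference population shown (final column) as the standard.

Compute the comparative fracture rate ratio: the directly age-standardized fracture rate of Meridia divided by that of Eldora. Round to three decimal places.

0.667

Age-specific rates per 100,000 for Meridia: 17.27, 49.55, 132.76, 167.23, 303.17, 445.64.
For Eldora: 21.07, 81.59, 181.61, 211.47, 404.62, 750.00.
Standard total = 3,158,200; weights = 0.1321, 0.1285, 0.1543, 0.2034, 0.1592, 0.2225.
Meridia: 0.1321×17.27 + 0.1285×49.55 + 0.1543×132.76 + 0.2034×167.23 + 0.1592×303.17 + 0.2225×445.64 = 210.5573 per 100,000.
Eldora: 0.1321×21.07 + 0.1285×81.59 + 0.1543×181.61 + 0.2034×211.47 + 0.1592×404.62 + 0.2225×750.00 = 315.5729 per 100,000.
Ratio = 210.5573 ÷ 315.5729 = 0.66722.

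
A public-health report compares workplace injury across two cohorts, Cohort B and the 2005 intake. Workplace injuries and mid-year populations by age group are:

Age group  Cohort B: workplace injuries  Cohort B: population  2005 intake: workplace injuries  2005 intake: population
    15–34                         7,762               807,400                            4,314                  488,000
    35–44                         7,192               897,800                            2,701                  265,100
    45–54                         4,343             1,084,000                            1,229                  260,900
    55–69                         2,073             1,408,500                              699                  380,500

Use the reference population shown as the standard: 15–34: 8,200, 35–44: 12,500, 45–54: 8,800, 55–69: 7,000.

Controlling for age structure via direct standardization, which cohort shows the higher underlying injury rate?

Age-specific rates per 10,000 for Cohort B: 96.14, 80.11, 40.06, 14.72.
For the 2005 intake: 88.40, 101.89, 47.11, 18.37.
Standard total = 36,500; weights = 0.2247, 0.3425, 0.2411, 0.1918.
Cohort B: 0.2247×96.14 + 0.3425×80.11 + 0.2411×40.06 + 0.1918×14.72 = 61.5135 per 10,000.
The 2005 intake: 0.2247×88.40 + 0.3425×101.89 + 0.2411×47.11 + 0.1918×18.37 = 69.6328 per 10,000.

2005 intake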